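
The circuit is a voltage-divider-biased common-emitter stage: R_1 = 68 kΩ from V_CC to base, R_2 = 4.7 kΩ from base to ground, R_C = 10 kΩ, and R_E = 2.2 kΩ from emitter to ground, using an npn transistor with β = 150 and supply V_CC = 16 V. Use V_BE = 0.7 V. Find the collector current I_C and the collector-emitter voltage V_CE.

I_C ≈ 0.15 mA, V_CE ≈ 14 V

Thevenize the base divider: V_Th = V_CC·R_2/(R_1+R_2) = 16×4.7/72.7 = 1.03 V, R_Th = R_1‖R_2 = 4.4 kΩ.
Base-emitter loop: V_Th = I_B·R_Th + V_BE + (β+1)I_B·R_E, so I_B = (1.03 − 0.7) / (4.4 + 151×2.2) = 0.000993 mA.
I_C = β·I_B = 150×0.000993 = 0.149 mA, and I_E = (β+1)I_B = 0.15 mA.
V_CE = V_CC − I_C·R_C − I_E·R_E = 16 − 0.149×10 − 0.15×2.2 = 14.2 V.
V_CE = 14.2 V > 0.2 V confirms active-region operation.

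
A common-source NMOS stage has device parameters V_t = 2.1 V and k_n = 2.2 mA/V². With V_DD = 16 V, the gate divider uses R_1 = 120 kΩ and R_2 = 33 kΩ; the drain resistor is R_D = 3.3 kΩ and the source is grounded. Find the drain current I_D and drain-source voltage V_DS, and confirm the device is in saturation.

I_D ≈ 2 mA, V_DS ≈ 9.4 V

V_G = V_DD·R_2/(R_1+R_2) = 16×33/153 = 3.45 V. With the source grounded, V_GS = V_G = 3.45 V.
Assume saturation: I_D = (k_n/2)(V_GS − V_t)² = (2.2/2)×(3.45 − 2.1)² = 1.1×1.35² = 2.01 mA.
V_DS = V_DD − I_D·R_D = 16 − 2.01×3.3 = 9.37 V.
Saturation requires V_DS ≥ V_GS − V_t = 1.35 V; 9.37 ≥ 1.35 ✓.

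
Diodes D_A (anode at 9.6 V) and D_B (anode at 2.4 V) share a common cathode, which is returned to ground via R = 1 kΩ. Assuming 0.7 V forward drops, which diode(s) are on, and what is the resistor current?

Only D_A conducts; I_R ≈ 8.9 mA

Assume both conduct. Then node N would need to be at both 9.6−0.7 = 8.9 V and 2.4−0.7 = 1.7 V, which is impossible.
Assume only D_A conducts: V_N = 9.6 − 0.7 = 8.9 V, so I_R = 8.9/1 = 8.9 mA.
Check D_B: its anode-to-cathode voltage is 2.4 − 8.9 = -6.5 V < 0.7 V, so it is off. The assumption is consistent.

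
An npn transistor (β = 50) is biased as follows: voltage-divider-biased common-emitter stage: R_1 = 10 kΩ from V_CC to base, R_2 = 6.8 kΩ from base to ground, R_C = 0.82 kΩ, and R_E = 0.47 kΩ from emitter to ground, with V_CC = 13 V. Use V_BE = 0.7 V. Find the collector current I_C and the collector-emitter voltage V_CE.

I_C ≈ 8.1 mA, V_CE ≈ 2.4 V

Thevenize the base divider: V_Th = V_CC·R_2/(R_1+R_2) = 13×6.8/16.8 = 5.26 V, R_Th = R_1‖R_2 = 4.05 kΩ.
Base-emitter loop: V_Th = I_B·R_Th + V_BE + (β+1)I_B·R_E, so I_B = (5.26 − 0.7) / (4.05 + 51×0.47) = 0.163 mA.
I_C = β·I_B = 50×0.163 = 8.14 mA, and I_E = (β+1)I_B = 8.3 mA.
V_CE = V_CC − I_C·R_C − I_E·R_E = 13 − 8.14×0.82 − 8.3×0.47 = 2.42 V.
V_CE = 2.42 V > 0.2 V confirms active-region operation.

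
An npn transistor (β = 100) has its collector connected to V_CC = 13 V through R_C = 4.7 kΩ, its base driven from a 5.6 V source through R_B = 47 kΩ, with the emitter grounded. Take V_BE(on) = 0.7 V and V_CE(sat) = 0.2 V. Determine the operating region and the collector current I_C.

Assume active: I_B = (5.6 − 0.7)/47 = 0.104 mA, giving I_C = β·I_B = 10.4 mA.
But then V_CE = 13 − 10.4×4.7 = -36 V < V_CE(sat) = 0.2 V — impossible in the active region.
So the transistor is saturated. With V_CE = 0.2 V, I_C = (V_CC − 0.2)/R_C = 12.8/4.7 = 2.72 mA.
Check: β·I_B = 10.4 mA > I_C = 2.72 mA, confirming saturation.

saturation; I_C ≈ 2.7 mA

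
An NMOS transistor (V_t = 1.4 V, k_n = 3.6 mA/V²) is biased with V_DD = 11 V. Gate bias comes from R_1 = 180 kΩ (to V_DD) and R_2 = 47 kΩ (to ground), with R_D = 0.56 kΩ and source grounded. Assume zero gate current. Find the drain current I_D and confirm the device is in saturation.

V_G = V_DD·R_2/(R_1+R_2) = 11×47/227 = 2.28 V. With the source grounded, V_GS = V_G = 2.28 V.
Assume saturation: I_D = (k_n/2)(V_GS − V_t)² = (3.6/2)×(2.28 − 1.4)² = 1.8×0.878² = 1.39 mA.
V_DS = V_DD − I_D·R_D = 11 − 1.39×0.56 = 10.2 V.
Saturation requires V_DS ≥ V_GS − V_t = 0.878 V; 10.2 ≥ 0.878 ✓.

I_D ≈ 1.4 mA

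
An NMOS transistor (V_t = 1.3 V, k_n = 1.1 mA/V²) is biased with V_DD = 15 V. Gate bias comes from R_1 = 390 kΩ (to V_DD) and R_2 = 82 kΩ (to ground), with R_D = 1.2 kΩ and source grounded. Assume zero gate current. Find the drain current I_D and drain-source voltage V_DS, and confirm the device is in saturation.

V_G = V_DD·R_2/(R_1+R_2) = 15×82/472 = 2.61 V. With the source grounded, V_GS = V_G = 2.61 V.
Assume saturation: I_D = (k_n/2)(V_GS − V_t)² = (1.1/2)×(2.61 − 1.3)² = 0.55×1.31² = 0.938 mA.
V_DS = V_DD − I_D·R_D = 15 − 0.938×1.2 = 13.9 V.
Saturation requires V_DS ≥ V_GS − V_t = 1.31 V; 13.9 ≥ 1.31 ✓.

I_D ≈ 0.94 mA, V_DS ≈ 14 V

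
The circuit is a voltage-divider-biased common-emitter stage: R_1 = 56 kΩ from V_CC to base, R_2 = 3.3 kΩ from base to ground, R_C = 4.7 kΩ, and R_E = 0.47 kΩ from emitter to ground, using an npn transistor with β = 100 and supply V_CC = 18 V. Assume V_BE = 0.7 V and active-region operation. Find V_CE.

V_CE ≈ 15 V

Thevenize the base divider: V_Th = V_CC·R_2/(R_1+R_2) = 18×3.3/59.3 = 1 V, R_Th = R_1‖R_2 = 3.12 kΩ.
Base-emitter loop: V_Th = I_B·R_Th + V_BE + (β+1)I_B·R_E, so I_B = (1 − 0.7) / (3.12 + 101×0.47) = 0.00596 mA.
I_C = β·I_B = 100×0.00596 = 0.596 mA, and I_E = (β+1)I_B = 0.602 mA.
V_CE = V_CC − I_C·R_C − I_E·R_E = 18 − 0.596×4.7 − 0.602×0.47 = 14.9 V.
V_CE = 14.9 V > 0.2 V confirms active-region operation.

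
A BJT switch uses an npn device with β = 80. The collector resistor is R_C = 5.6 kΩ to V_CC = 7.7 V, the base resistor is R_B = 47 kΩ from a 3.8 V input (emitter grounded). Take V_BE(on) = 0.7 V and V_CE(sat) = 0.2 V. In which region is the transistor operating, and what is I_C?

Assume active: I_B = (3.8 − 0.7)/47 = 0.066 mA, giving I_C = β·I_B = 5.28 mA.
But then V_CE = 7.7 − 5.28×5.6 = -21.8 V < V_CE(sat) = 0.2 V — impossible in the active region.
So the transistor is saturated. With V_CE = 0.2 V, I_C = (V_CC − 0.2)/R_C = 7.5/5.6 = 1.34 mA.
Check: β·I_B = 5.28 mA > I_C = 1.34 mA, confirming saturation.

saturation; I_C ≈ 1.3 mA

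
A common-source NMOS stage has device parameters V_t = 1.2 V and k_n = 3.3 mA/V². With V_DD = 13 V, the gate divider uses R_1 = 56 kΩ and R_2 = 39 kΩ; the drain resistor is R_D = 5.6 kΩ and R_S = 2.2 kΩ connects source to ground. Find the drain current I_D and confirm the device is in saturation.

V_G = V_DD·R_2/(R_1+R_2) = 13×39/95 = 5.34 V.
Assume saturation: I_D = (k_n/2)(V_GS − V_t)² with V_GS = V_G − I_D·R_S = 5.34 − 2.2·I_D.
Substituting gives 7.99·I_D² − 31·I_D + 28.2 = 0, with roots I_D = 1.45 or 2.43 mA.
The root I_D = 2.43 mA gives V_GS = -0.0141 V ≤ V_t, so take I_D = 1.45 mA.
Then V_GS = 2.14 V and V_DS = V_DD − I_D(R_D+R_S) = 13 − 1.45×7.8 = 1.66 V.
Saturation requires V_DS ≥ V_GS − V_t = 0.939 V; 1.66 ≥ 0.939 ✓.

I_D ≈ 1.5 mA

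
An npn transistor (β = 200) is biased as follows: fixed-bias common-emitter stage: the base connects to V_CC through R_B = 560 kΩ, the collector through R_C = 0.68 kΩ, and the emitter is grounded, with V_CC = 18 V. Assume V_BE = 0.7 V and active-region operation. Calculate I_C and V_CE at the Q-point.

I_C ≈ 6.2 mA, V_CE ≈ 14 V

Base loop: V_CC = I_B·R_B + V_BE, so I_B = (18 − 0.7)/560 kΩ = 0.0309 mA.
In the active region I_C = β·I_B = 200 × 0.0309 = 6.18 mA.
Collector loop: V_CE = V_CC − I_C·R_C = 18 − 6.18×0.68 = 13.8 V.
Since V_CE = 13.8 V > V_CE(sat) ≈ 0.2 V, the transistor is in the active region as assumed.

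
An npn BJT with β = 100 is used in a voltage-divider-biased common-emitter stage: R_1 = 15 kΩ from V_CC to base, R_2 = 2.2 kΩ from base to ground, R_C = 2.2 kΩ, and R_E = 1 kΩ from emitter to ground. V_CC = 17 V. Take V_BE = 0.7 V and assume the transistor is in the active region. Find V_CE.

Thevenize the base divider: V_Th = V_CC·R_2/(R_1+R_2) = 17×2.2/17.2 = 2.17 V, R_Th = R_1‖R_2 = 1.92 kΩ.
Base-emitter loop: V_Th = I_B·R_Th + V_BE + (β+1)I_B·R_E, so I_B = (2.17 − 0.7) / (1.92 + 101×1) = 0.0143 mA.
I_C = β·I_B = 100×0.0143 = 1.43 mA, and I_E = (β+1)I_B = 1.45 mA.
V_CE = V_CC − I_C·R_C − I_E·R_E = 17 − 1.43×2.2 − 1.45×1 = 12.4 V.
V_CE = 12.4 V > 0.2 V confirms active-region operation.

V_CE ≈ 12 V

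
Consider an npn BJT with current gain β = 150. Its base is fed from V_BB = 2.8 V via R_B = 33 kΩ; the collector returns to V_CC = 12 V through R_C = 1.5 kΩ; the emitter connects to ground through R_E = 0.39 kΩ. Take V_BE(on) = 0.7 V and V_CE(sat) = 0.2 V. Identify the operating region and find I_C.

active; I_C ≈ 3.4 mA

Assume active. Base-emitter loop: I_B = (V_BB − V_BE)/(R_B + (β+1)R_E) = (2.8 − 0.7)/(33 + 151×0.39) = 0.0229 mA.
I_C = β·I_B = 150×0.0229 = 3.43 mA.
V_CE = V_CC − I_C·R_C − I_E·R_E = 12 − 3.43×1.5 − 3.45×0.39 = 5.51 V > V_CE(sat), so the active-region assumption holds.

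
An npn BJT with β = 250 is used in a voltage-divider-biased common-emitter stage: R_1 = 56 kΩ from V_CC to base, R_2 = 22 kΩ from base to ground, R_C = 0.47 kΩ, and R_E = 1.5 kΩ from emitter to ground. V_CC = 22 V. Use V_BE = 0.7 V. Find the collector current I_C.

Thevenize the base divider: V_Th = V_CC·R_2/(R_1+R_2) = 22×22/78 = 6.21 V, R_Th = R_1‖R_2 = 15.8 kΩ.
Base-emitter loop: V_Th = I_B·R_Th + V_BE + (β+1)I_B·R_E, so I_B = (6.21 − 0.7) / (15.8 + 251×1.5) = 0.014 mA.
I_C = β·I_B = 250×0.014 = 3.51 mA, and I_E = (β+1)I_B = 3.52 mA.
V_CE = V_CC − I_C·R_C − I_E·R_E = 22 − 3.51×0.47 − 3.52×1.5 = 15.1 V.
V_CE = 15.1 V > 0.2 V confirms active-region operation.

I_C ≈ 3.5 mA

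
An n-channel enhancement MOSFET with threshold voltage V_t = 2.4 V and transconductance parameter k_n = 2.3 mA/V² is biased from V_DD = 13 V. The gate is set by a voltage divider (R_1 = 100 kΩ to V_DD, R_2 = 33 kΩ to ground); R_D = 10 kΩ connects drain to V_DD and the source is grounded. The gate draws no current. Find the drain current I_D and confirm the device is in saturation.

I_D ≈ 0.78 mA

V_G = V_DD·R_2/(R_1+R_2) = 13×33/133 = 3.23 V. With the source grounded, V_GS = V_G = 3.23 V.
Assume saturation: I_D = (k_n/2)(V_GS − V_t)² = (2.3/2)×(3.23 − 2.4)² = 1.15×0.826² = 0.784 mA.
V_DS = V_DD − I_D·R_D = 13 − 0.784×10 = 5.16 V.
Saturation requires V_DS ≥ V_GS − V_t = 0.826 V; 5.16 ≥ 0.826 ✓.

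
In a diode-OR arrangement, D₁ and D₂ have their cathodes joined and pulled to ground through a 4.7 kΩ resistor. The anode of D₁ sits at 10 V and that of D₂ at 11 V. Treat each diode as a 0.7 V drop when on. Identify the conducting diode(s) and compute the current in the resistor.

Assume both conduct. Then node N would need to be at both 10−0.7 = 9.3 V and 11−0.7 = 10.3 V, which is impossible.
Assume only D₂ conducts: V_N = 11 − 0.7 = 10.3 V, so I_R = 10.3/4.7 = 2.19 mA.
Check D₁: its anode-to-cathode voltage is 10 − 10.3 = -0.3 V < 0.7 V, so it is off. The assumption is consistent.

Only D₂ conducts; I_R ≈ 2.2 mA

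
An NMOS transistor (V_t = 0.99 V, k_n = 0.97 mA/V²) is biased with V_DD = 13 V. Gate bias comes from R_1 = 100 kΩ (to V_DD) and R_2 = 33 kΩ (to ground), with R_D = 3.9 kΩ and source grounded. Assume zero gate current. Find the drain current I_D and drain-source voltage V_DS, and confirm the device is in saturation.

I_D ≈ 2.4 mA, V_DS ≈ 3.5 V

V_G = V_DD·R_2/(R_1+R_2) = 13×33/133 = 3.23 V. With the source grounded, V_GS = V_G = 3.23 V.
Assume saturation: I_D = (k_n/2)(V_GS − V_t)² = (0.97/2)×(3.23 − 0.99)² = 0.485×2.24² = 2.42 mA.
V_DS = V_DD − I_D·R_D = 13 − 2.42×3.9 = 3.55 V.
Saturation requires V_DS ≥ V_GS − V_t = 2.24 V; 3.55 ≥ 2.24 ✓.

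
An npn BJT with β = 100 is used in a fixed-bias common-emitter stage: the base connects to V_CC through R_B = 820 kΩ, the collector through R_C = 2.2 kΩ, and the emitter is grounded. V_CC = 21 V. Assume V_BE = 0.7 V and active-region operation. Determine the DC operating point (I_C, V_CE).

Base loop: V_CC = I_B·R_B + V_BE, so I_B = (21 − 0.7)/820 kΩ = 0.0248 mA.
In the active region I_C = β·I_B = 100 × 0.0248 = 2.48 mA.
Collector loop: V_CE = V_CC − I_C·R_C = 21 − 2.48×2.2 = 15.6 V.
Since V_CE = 15.6 V > V_CE(sat) ≈ 0.2 V, the transistor is in the active region as assumed.

I_C ≈ 2.5 mA, V_CE ≈ 16 V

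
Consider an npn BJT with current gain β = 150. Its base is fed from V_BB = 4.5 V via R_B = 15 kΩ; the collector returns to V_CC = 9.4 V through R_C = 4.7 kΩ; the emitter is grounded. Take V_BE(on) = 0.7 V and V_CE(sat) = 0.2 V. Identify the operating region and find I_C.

Assume active: I_B = (4.5 − 0.7)/15 = 0.253 mA, giving I_C = β·I_B = 38 mA.
But then V_CE = 9.4 − 38×4.7 = -169 V < V_CE(sat) = 0.2 V — impossible in the active region.
So the transistor is saturated. With V_CE = 0.2 V, I_C = (V_CC − 0.2)/R_C = 9.2/4.7 = 1.96 mA.
Check: β·I_B = 38 mA > I_C = 1.96 mA, confirming saturation.

saturation; I_C ≈ 2 mA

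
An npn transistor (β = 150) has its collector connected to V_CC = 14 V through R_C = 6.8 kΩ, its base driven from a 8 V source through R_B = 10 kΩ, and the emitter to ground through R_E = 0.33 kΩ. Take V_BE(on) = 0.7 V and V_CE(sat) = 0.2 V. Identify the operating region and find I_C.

saturation; I_C ≈ 1.9 mA

Assume active: I_B = (8 − 0.7)/(10 + 151×0.33) = 0.122 mA, I_C = β·I_B = 18.3 mA.
Then V_CE = 14 − 18.3×6.8 − 18.4×0.33 = -117 V < 0.2 V — the active assumption fails.
Re-solve with V_CE = 0.2 V. KCL at the emitter: V_E/R_E = (V_BB−0.7−V_E)/R_B + (V_CC−0.2−V_E)/R_C, giving V_E = 0.842 V.
I_C = (V_CC − 0.2 − V_E)/R_C = (13.8 − 0.842)/6.8 = 1.91 mA.
Check: I_B = (7.3 − 0.842)/10 = 0.646 mA, and β·I_B = 96.9 mA > I_C, confirming saturation.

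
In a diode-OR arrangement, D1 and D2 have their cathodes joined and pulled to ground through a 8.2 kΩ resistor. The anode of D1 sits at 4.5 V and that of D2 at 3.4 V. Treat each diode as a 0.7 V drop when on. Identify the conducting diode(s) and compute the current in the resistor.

Assume both conduct. Then node N would need to be at both 4.5−0.7 = 3.8 V and 3.4−0.7 = 2.7 V, which is impossible.
Assume only D1 conducts: V_N = 4.5 − 0.7 = 3.8 V, so I_R = 3.8/8.2 = 0.463 mA.
Check D2: its anode-to-cathode voltage is 3.4 − 3.8 = -0.4 V < 0.7 V, so it is off. The assumption is consistent.

Only D1 conducts; I_R ≈ 0.46 mA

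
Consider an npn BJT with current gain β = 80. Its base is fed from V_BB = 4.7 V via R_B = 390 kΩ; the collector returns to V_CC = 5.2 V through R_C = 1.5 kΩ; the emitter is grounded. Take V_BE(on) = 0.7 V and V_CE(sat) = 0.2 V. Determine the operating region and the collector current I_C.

active; I_C ≈ 0.82 mA

Assume active. Base-emitter loop: I_B = (V_BB − V_BE)/R_B = (4.7 − 0.7)/390 = 0.0103 mA.
I_C = β·I_B = 80×0.0103 = 0.821 mA.
V_CE = V_CC − I_C·R_C = 5.2 − 0.821×1.5 = 3.97 V > V_CE(sat), so the active-region assumption holds.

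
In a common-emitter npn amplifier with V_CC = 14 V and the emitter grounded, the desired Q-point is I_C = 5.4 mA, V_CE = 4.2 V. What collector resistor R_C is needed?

R_C ≈ 1.8 kΩ

Collector loop: V_CC = I_C·R_C + V_CE.
R_C = (V_CC − V_CE)/I_C = (14 − 4.2)/5.4 = 1.81 kΩ.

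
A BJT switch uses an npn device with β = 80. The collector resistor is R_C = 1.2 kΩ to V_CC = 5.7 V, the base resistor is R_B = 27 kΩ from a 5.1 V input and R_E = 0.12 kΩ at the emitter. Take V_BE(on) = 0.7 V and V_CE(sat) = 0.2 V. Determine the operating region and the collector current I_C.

Assume active: I_B = (5.1 − 0.7)/(27 + 81×0.12) = 0.12 mA, I_C = β·I_B = 9.59 mA.
Then V_CE = 5.7 − 9.59×1.2 − 9.71×0.12 = -6.97 V < 0.2 V — the active assumption fails.
Re-solve with V_CE = 0.2 V. KCL at the emitter: V_E/R_E = (V_BB−0.7−V_E)/R_B + (V_CC−0.2−V_E)/R_C, giving V_E = 0.516 V.
I_C = (V_CC − 0.2 − V_E)/R_C = (5.5 − 0.516)/1.2 = 4.15 mA.
Check: I_B = (4.4 − 0.516)/27 = 0.144 mA, and β·I_B = 11.5 mA > I_C, confirming saturation.

saturation; I_C ≈ 4.2 mA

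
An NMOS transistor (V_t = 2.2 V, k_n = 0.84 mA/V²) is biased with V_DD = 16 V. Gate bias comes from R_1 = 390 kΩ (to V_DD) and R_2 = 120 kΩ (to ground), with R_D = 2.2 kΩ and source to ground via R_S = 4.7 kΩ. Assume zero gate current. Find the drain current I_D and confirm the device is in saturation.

I_D ≈ 0.19 mA

V_G = V_DD·R_2/(R_1+R_2) = 16×120/510 = 3.76 V.
Assume saturation: I_D = (k_n/2)(V_GS − V_t)² with V_GS = V_G − I_D·R_S = 3.76 − 4.7·I_D.
Substituting gives 9.28·I_D² − 7.18·I_D + 1.03 = 0, with roots I_D = 0.19 or 0.584 mA.
The root I_D = 0.584 mA gives V_GS = 1.02 V ≤ V_t, so take I_D = 0.19 mA.
Then V_GS = 2.87 V and V_DS = V_DD − I_D(R_D+R_S) = 16 − 0.19×6.9 = 14.7 V.
Saturation requires V_DS ≥ V_GS − V_t = 0.672 V; 14.7 ≥ 0.672 ✓.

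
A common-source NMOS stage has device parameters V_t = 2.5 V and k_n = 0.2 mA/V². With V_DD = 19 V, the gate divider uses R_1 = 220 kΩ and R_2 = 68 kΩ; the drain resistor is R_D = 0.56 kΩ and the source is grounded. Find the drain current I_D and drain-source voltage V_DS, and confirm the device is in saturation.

I_D ≈ 0.39 mA, V_DS ≈ 19 V

V_G = V_DD·R_2/(R_1+R_2) = 19×68/288 = 4.49 V. With the source grounded, V_GS = V_G = 4.49 V.
Assume saturation: I_D = (k_n/2)(V_GS − V_t)² = (0.2/2)×(4.49 − 2.5)² = 0.1×1.99² = 0.394 mA.
V_DS = V_DD − I_D·R_D = 19 − 0.394×0.56 = 18.8 V.
Saturation requires V_DS ≥ V_GS − V_t = 1.99 V; 18.8 ≥ 1.99 ✓.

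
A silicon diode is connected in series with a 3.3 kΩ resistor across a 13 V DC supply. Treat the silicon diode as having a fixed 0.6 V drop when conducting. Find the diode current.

I ≈ 3.8 mA

KVL around the loop: 13 = V_D + I·R = 0.6 + I × 3.3 kΩ.
So I = (13 − 0.6) / 3.3 kΩ = 12.4 / 3.3 = 3.76 mA.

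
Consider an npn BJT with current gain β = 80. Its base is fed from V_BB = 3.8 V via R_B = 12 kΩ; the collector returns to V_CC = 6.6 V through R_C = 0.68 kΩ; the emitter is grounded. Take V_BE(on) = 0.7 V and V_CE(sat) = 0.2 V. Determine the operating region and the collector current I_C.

saturation; I_C ≈ 9.4 mA

Assume active: I_B = (3.8 − 0.7)/12 = 0.258 mA, giving I_C = β·I_B = 20.7 mA.
But then V_CE = 6.6 − 20.7×0.68 = -7.45 V < V_CE(sat) = 0.2 V — impossible in the active region.
So the transistor is saturated. With V_CE = 0.2 V, I_C = (V_CC − 0.2)/R_C = 6.4/0.68 = 9.41 mA.
Check: β·I_B = 20.7 mA > I_C = 9.41 mA, confirming saturation.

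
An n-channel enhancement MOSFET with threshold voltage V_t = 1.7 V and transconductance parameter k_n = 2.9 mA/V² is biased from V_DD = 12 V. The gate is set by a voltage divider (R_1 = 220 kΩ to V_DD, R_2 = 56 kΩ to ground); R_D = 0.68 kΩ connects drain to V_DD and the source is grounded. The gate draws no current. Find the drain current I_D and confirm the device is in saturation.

V_G = V_DD·R_2/(R_1+R_2) = 12×56/276 = 2.43 V. With the source grounded, V_GS = V_G = 2.43 V.
Assume saturation: I_D = (k_n/2)(V_GS − V_t)² = (2.9/2)×(2.43 − 1.7)² = 1.45×0.735² = 0.783 mA.
V_DS = V_DD − I_D·R_D = 12 − 0.783×0.68 = 11.5 V.
Saturation requires V_DS ≥ V_GS − V_t = 0.735 V; 11.5 ≥ 0.735 ✓.

I_D ≈ 0.78 mA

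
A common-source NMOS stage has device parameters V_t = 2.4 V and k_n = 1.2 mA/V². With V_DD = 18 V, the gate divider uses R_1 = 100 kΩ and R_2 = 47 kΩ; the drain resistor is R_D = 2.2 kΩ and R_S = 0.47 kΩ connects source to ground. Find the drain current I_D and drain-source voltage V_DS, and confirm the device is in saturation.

V_G = V_DD·R_2/(R_1+R_2) = 18×47/147 = 5.76 V.
Assume saturation: I_D = (k_n/2)(V_GS − V_t)² with V_GS = V_G − I_D·R_S = 5.76 − 0.47·I_D.
Substituting gives 0.133·I_D² − 2.89·I_D + 6.75 = 0, with roots I_D = 2.66 or 19.2 mA.
The root I_D = 19.2 mA gives V_GS = -3.25 V ≤ V_t, so take I_D = 2.66 mA.
Then V_GS = 4.51 V and V_DS = V_DD − I_D(R_D+R_S) = 18 − 2.66×2.67 = 10.9 V.
Saturation requires V_DS ≥ V_GS − V_t = 2.11 V; 10.9 ≥ 2.11 ✓.

I_D ≈ 2.7 mA, V_DS ≈ 11 V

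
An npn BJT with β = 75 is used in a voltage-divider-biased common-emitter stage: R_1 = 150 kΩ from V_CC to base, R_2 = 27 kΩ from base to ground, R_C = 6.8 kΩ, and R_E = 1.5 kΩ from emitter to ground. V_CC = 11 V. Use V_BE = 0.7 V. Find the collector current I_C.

Thevenize the base divider: V_Th = V_CC·R_2/(R_1+R_2) = 11×27/177 = 1.68 V, R_Th = R_1‖R_2 = 22.9 kΩ.
Base-emitter loop: V_Th = I_B·R_Th + V_BE + (β+1)I_B·R_E, so I_B = (1.68 − 0.7) / (22.9 + 76×1.5) = 0.00714 mA.
I_C = β·I_B = 75×0.00714 = 0.536 mA, and I_E = (β+1)I_B = 0.543 mA.
V_CE = V_CC − I_C·R_C − I_E·R_E = 11 − 0.536×6.8 − 0.543×1.5 = 6.54 V.
V_CE = 6.54 V > 0.2 V confirms active-region operation.

I_C ≈ 0.54 mA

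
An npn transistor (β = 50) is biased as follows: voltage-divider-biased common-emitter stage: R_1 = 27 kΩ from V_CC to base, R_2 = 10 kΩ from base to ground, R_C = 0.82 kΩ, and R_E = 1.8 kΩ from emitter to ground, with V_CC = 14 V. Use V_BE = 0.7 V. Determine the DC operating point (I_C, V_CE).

I_C ≈ 1.6 mA, V_CE ≈ 9.9 V

Thevenize the base divider: V_Th = V_CC·R_2/(R_1+R_2) = 14×10/37 = 3.78 V, R_Th = R_1‖R_2 = 7.3 kΩ.
Base-emitter loop: V_Th = I_B·R_Th + V_BE + (β+1)I_B·R_E, so I_B = (3.78 − 0.7) / (7.3 + 51×1.8) = 0.0311 mA.
I_C = β·I_B = 50×0.0311 = 1.56 mA, and I_E = (β+1)I_B = 1.59 mA.
V_CE = V_CC − I_C·R_C − I_E·R_E = 14 − 1.56×0.82 − 1.59×1.8 = 9.87 V.
V_CE = 9.87 V > 0.2 V confirms active-region operation.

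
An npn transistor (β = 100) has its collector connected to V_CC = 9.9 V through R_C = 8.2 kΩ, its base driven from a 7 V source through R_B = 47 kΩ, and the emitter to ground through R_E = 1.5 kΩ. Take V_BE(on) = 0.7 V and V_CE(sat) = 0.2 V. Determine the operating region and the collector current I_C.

saturation; I_C ≈ 0.98 mA

Assume active: I_B = (7 − 0.7)/(47 + 101×1.5) = 0.0317 mA, I_C = β·I_B = 3.17 mA.
Then V_CE = 9.9 − 3.17×8.2 − 3.21×1.5 = -20.9 V < 0.2 V — the active assumption fails.
Re-solve with V_CE = 0.2 V. KCL at the emitter: V_E/R_E = (V_BB−0.7−V_E)/R_B + (V_CC−0.2−V_E)/R_C, giving V_E = 1.63 V.
I_C = (V_CC − 0.2 − V_E)/R_C = (9.7 − 1.63)/8.2 = 0.985 mA.
Check: I_B = (6.3 − 1.63)/47 = 0.0994 mA, and β·I_B = 9.94 mA > I_C, confirming saturation.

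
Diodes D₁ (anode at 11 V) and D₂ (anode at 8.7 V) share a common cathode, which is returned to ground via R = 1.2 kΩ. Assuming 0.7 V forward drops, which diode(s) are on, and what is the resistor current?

Assume both conduct. Then node N would need to be at both 11−0.7 = 10.3 V and 8.7−0.7 = 8 V, which is impossible.
Assume only D₁ conducts: V_N = 11 − 0.7 = 10.3 V, so I_R = 10.3/1.2 = 8.58 mA.
Check D₂: its anode-to-cathode voltage is 8.7 − 10.3 = -1.6 V < 0.7 V, so it is off. The assumption is consistent.

Only D₁ conducts; I_R ≈ 8.6 mA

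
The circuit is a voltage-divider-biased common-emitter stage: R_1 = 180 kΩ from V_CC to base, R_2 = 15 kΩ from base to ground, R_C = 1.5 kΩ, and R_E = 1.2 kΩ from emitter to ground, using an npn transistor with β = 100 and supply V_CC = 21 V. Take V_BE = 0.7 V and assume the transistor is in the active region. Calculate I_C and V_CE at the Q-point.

I_C ≈ 0.68 mA, V_CE ≈ 19 V

Thevenize the base divider: V_Th = V_CC·R_2/(R_1+R_2) = 21×15/195 = 1.62 V, R_Th = R_1‖R_2 = 13.8 kΩ.
Base-emitter loop: V_Th = I_B·R_Th + V_BE + (β+1)I_B·R_E, so I_B = (1.62 − 0.7) / (13.8 + 101×1.2) = 0.00678 mA.
I_C = β·I_B = 100×0.00678 = 0.678 mA, and I_E = (β+1)I_B = 0.685 mA.
V_CE = V_CC − I_C·R_C − I_E·R_E = 21 − 0.678×1.5 − 0.685×1.2 = 19.2 V.
V_CE = 19.2 V > 0.2 V confirms active-region operation.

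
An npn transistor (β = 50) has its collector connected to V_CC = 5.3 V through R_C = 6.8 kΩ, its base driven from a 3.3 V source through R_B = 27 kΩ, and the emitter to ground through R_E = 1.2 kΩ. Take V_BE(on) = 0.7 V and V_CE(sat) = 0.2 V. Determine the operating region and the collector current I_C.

saturation; I_C ≈ 0.63 mA

Assume active: I_B = (3.3 − 0.7)/(27 + 51×1.2) = 0.0295 mA, I_C = β·I_B = 1.47 mA.
Then V_CE = 5.3 − 1.47×6.8 − 1.5×1.2 = -6.53 V < 0.2 V — the active assumption fails.
Re-solve with V_CE = 0.2 V. KCL at the emitter: V_E/R_E = (V_BB−0.7−V_E)/R_B + (V_CC−0.2−V_E)/R_C, giving V_E = 0.832 V.
I_C = (V_CC − 0.2 − V_E)/R_C = (5.1 − 0.832)/6.8 = 0.628 mA.
Check: I_B = (2.6 − 0.832)/27 = 0.0655 mA, and β·I_B = 3.27 mA > I_C, confirming saturation.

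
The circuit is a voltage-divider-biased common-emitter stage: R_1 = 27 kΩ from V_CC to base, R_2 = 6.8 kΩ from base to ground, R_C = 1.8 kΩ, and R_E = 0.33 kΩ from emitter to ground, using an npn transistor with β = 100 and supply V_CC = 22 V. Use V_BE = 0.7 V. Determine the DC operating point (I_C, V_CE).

Thevenize the base divider: V_Th = V_CC·R_2/(R_1+R_2) = 22×6.8/33.8 = 4.43 V, R_Th = R_1‖R_2 = 5.43 kΩ.
Base-emitter loop: V_Th = I_B·R_Th + V_BE + (β+1)I_B·R_E, so I_B = (4.43 − 0.7) / (5.43 + 101×0.33) = 0.0961 mA.
I_C = β·I_B = 100×0.0961 = 9.61 mA, and I_E = (β+1)I_B = 9.71 mA.
V_CE = V_CC − I_C·R_C − I_E·R_E = 22 − 9.61×1.8 − 9.71×0.33 = 1.49 V.
V_CE = 1.49 V > 0.2 V confirms active-region operation.

I_C ≈ 9.6 mA, V_CE ≈ 1.5 V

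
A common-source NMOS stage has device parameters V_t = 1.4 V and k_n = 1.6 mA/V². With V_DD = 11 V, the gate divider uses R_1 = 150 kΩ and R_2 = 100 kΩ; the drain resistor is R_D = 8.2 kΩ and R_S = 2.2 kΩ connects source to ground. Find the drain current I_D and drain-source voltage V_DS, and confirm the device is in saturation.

I_D ≈ 0.89 mA, V_DS ≈ 1.8 V

V_G = V_DD·R_2/(R_1+R_2) = 11×100/250 = 4.4 V.
Assume saturation: I_D = (k_n/2)(V_GS − V_t)² with V_GS = V_G − I_D·R_S = 4.4 − 2.2·I_D.
Substituting gives 3.87·I_D² − 11.6·I_D + 7.2 = 0, with roots I_D = 0.885 or 2.1 mA.
The root I_D = 2.1 mA gives V_GS = -0.22 V ≤ V_t, so take I_D = 0.885 mA.
Then V_GS = 2.45 V and V_DS = V_DD − I_D(R_D+R_S) = 11 − 0.885×10.4 = 1.79 V.
Saturation requires V_DS ≥ V_GS − V_t = 1.05 V; 1.79 ≥ 1.05 ✓.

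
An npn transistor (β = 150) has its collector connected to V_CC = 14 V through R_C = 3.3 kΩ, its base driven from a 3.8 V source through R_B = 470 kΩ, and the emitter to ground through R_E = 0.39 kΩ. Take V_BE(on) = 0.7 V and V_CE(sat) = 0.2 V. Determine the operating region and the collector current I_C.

active; I_C ≈ 0.88 mA

Assume active. Base-emitter loop: I_B = (V_BB − V_BE)/(R_B + (β+1)R_E) = (3.8 − 0.7)/(470 + 151×0.39) = 0.00586 mA.
I_C = β·I_B = 150×0.00586 = 0.879 mA.
V_CE = V_CC − I_C·R_C − I_E·R_E = 14 − 0.879×3.3 − 0.885×0.39 = 10.8 V > V_CE(sat), so the active-region assumption holds.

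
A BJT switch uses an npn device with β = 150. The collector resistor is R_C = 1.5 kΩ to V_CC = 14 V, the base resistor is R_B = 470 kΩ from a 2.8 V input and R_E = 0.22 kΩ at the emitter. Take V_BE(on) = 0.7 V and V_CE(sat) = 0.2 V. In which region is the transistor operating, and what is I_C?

Assume active. Base-emitter loop: I_B = (V_BB − V_BE)/(R_B + (β+1)R_E) = (2.8 − 0.7)/(470 + 151×0.22) = 0.00417 mA.
I_C = β·I_B = 150×0.00417 = 0.626 mA.
V_CE = V_CC − I_C·R_C − I_E·R_E = 14 − 0.626×1.5 − 0.63×0.22 = 12.9 V > V_CE(sat), so the active-region assumption holds.

active; I_C ≈ 0.63 mA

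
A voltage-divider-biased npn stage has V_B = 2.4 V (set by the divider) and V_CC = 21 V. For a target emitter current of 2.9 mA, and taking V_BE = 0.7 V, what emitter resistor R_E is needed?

V_E = V_B − V_BE = 2.4 − 0.7 = 1.7 V.
R_E = V_E / I_E = 1.7 / 2.9 = 0.586 kΩ.

R_E ≈ 0.59 kΩ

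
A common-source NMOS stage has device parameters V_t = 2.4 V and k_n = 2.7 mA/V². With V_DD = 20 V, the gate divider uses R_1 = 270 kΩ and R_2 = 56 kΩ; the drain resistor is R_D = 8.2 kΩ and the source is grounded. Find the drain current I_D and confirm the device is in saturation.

I_D ≈ 1.4 mA

V_G = V_DD·R_2/(R_1+R_2) = 20×56/326 = 3.44 V. With the source grounded, V_GS = V_G = 3.44 V.
Assume saturation: I_D = (k_n/2)(V_GS − V_t)² = (2.7/2)×(3.44 − 2.4)² = 1.35×1.04² = 1.45 mA.
V_DS = V_DD − I_D·R_D = 20 − 1.45×8.2 = 8.13 V.
Saturation requires V_DS ≥ V_GS − V_t = 1.04 V; 8.13 ≥ 1.04 ✓.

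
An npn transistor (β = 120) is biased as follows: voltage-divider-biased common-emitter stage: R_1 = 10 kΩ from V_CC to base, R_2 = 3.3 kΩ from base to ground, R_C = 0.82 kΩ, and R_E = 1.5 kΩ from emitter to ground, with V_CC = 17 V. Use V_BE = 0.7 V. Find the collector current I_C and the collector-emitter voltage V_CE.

I_C ≈ 2.3 mA, V_CE ≈ 12 V

Thevenize the base divider: V_Th = V_CC·R_2/(R_1+R_2) = 17×3.3/13.3 = 4.22 V, R_Th = R_1‖R_2 = 2.48 kΩ.
Base-emitter loop: V_Th = I_B·R_Th + V_BE + (β+1)I_B·R_E, so I_B = (4.22 − 0.7) / (2.48 + 121×1.5) = 0.0191 mA.
I_C = β·I_B = 120×0.0191 = 2.29 mA, and I_E = (β+1)I_B = 2.31 mA.
V_CE = V_CC − I_C·R_C − I_E·R_E = 17 − 2.29×0.82 − 2.31×1.5 = 11.6 V.
V_CE = 11.6 V > 0.2 V confirms active-region operation.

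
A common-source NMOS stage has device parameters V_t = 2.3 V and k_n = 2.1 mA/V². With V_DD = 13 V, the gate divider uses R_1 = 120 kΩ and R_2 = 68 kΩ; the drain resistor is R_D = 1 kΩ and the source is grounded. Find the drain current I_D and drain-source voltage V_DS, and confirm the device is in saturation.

I_D ≈ 6.1 mA, V_DS ≈ 6.9 V

V_G = V_DD·R_2/(R_1+R_2) = 13×68/188 = 4.7 V. With the source grounded, V_GS = V_G = 4.7 V.
Assume saturation: I_D = (k_n/2)(V_GS − V_t)² = (2.1/2)×(4.7 − 2.3)² = 1.05×2.4² = 6.06 mA.
V_DS = V_DD − I_D·R_D = 13 − 6.06×1 = 6.94 V.
Saturation requires V_DS ≥ V_GS − V_t = 2.4 V; 6.94 ≥ 2.4 ✓.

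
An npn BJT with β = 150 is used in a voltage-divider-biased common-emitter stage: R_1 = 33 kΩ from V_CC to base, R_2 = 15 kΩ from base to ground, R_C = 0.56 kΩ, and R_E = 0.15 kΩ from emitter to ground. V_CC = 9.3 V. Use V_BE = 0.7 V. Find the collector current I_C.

I_C ≈ 10 mA

Thevenize the base divider: V_Th = V_CC·R_2/(R_1+R_2) = 9.3×15/48 = 2.91 V, R_Th = R_1‖R_2 = 10.3 kΩ.
Base-emitter loop: V_Th = I_B·R_Th + V_BE + (β+1)I_B·R_E, so I_B = (2.91 − 0.7) / (10.3 + 151×0.15) = 0.0669 mA.
I_C = β·I_B = 150×0.0669 = 10 mA, and I_E = (β+1)I_B = 10.1 mA.
V_CE = V_CC − I_C·R_C − I_E·R_E = 9.3 − 10×0.56 − 10.1×0.15 = 2.16 V.
V_CE = 2.16 V > 0.2 V confirms active-region operation.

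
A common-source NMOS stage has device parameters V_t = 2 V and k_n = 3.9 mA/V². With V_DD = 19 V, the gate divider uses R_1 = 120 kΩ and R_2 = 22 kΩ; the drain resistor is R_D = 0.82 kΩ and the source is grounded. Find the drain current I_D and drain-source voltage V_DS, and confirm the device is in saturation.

I_D ≈ 1.7 mA, V_DS ≈ 18 V

V_G = V_DD·R_2/(R_1+R_2) = 19×22/142 = 2.94 V. With the source grounded, V_GS = V_G = 2.94 V.
Assume saturation: I_D = (k_n/2)(V_GS − V_t)² = (3.9/2)×(2.94 − 2)² = 1.95×0.944² = 1.74 mA.
V_DS = V_DD − I_D·R_D = 19 − 1.74×0.82 = 17.6 V.
Saturation requires V_DS ≥ V_GS − V_t = 0.944 V; 17.6 ≥ 0.944 ✓.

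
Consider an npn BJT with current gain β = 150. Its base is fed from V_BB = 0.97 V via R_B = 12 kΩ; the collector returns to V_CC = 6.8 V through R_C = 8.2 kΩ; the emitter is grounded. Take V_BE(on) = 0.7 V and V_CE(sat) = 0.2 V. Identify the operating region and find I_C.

saturation; I_C ≈ 0.8 mA

Assume active: I_B = (0.97 − 0.7)/12 = 0.0225 mA, giving I_C = β·I_B = 3.38 mA.
But then V_CE = 6.8 − 3.38×8.2 = -20.9 V < V_CE(sat) = 0.2 V — impossible in the active region.
So the transistor is saturated. With V_CE = 0.2 V, I_C = (V_CC − 0.2)/R_C = 6.6/8.2 = 0.805 mA.
Check: β·I_B = 3.38 mA > I_C = 0.805 mA, confirming saturation.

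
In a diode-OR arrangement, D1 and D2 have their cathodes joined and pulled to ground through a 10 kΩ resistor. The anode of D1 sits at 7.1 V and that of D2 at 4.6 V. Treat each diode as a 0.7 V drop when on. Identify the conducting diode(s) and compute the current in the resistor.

Only D1 conducts; I_R ≈ 0.64 mA

Assume both conduct. Then node N would need to be at both 7.1−0.7 = 6.4 V and 4.6−0.7 = 3.9 V, which is impossible.
Assume only D1 conducts: V_N = 7.1 − 0.7 = 6.4 V, so I_R = 6.4/10 = 0.64 mA.
Check D2: its anode-to-cathode voltage is 4.6 − 6.4 = -1.8 V < 0.7 V, so it is off. The assumption is consistent.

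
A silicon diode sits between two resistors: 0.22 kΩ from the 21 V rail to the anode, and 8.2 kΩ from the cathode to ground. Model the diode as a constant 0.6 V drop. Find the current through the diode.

The two resistors are in series with the diode, so KVL gives 21 = I·0.22 + 0.6 + I·8.2.
I = (21 − 0.6) / (0.22 + 8.2) kΩ = 20.4 / 8.42 = 2.42 mA.

I ≈ 2.4 mA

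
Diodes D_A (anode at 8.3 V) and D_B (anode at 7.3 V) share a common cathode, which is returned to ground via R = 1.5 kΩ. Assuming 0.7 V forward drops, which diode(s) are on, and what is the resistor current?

Assume both conduct. Then node N would need to be at both 8.3−0.7 = 7.6 V and 7.3−0.7 = 6.6 V, which is impossible.
Assume only D_A conducts: V_N = 8.3 − 0.7 = 7.6 V, so I_R = 7.6/1.5 = 5.07 mA.
Check D_B: its anode-to-cathode voltage is 7.3 − 7.6 = -0.3 V < 0.7 V, so it is off. The assumption is consistent.

Only D_A conducts; I_R ≈ 5.1 mA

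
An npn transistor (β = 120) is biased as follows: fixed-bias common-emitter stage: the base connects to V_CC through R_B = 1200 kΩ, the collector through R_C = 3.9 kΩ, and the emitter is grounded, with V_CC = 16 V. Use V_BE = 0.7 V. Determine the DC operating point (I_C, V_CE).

I_C ≈ 1.5 mA, V_CE ≈ 10 V

Base loop: V_CC = I_B·R_B + V_BE, so I_B = (16 − 0.7)/1200 kΩ = 0.0128 mA.
In the active region I_C = β·I_B = 120 × 0.0128 = 1.53 mA.
Collector loop: V_CE = V_CC − I_C·R_C = 16 − 1.53×3.9 = 10 V.
Since V_CE = 10 V > V_CE(sat) ≈ 0.2 V, the transistor is in the active region as assumed.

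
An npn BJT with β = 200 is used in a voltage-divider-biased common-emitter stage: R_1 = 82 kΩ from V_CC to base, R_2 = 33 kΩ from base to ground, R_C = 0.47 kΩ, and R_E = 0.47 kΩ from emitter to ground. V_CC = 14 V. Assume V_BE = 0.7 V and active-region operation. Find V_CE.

V_CE ≈ 8.7 V

Thevenize the base divider: V_Th = V_CC·R_2/(R_1+R_2) = 14×33/115 = 4.02 V, R_Th = R_1‖R_2 = 23.5 kΩ.
Base-emitter loop: V_Th = I_B·R_Th + V_BE + (β+1)I_B·R_E, so I_B = (4.02 − 0.7) / (23.5 + 201×0.47) = 0.0281 mA.
I_C = β·I_B = 200×0.0281 = 5.62 mA, and I_E = (β+1)I_B = 5.65 mA.
V_CE = V_CC − I_C·R_C − I_E·R_E = 14 − 5.62×0.47 − 5.65×0.47 = 8.7 V.
V_CE = 8.7 V > 0.2 V confirms active-region operation.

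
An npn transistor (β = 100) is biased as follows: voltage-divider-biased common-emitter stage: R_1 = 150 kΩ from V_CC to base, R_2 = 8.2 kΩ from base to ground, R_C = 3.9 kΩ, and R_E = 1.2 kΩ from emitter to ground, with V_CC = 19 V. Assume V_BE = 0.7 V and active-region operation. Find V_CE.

V_CE ≈ 18 V

Thevenize the base divider: V_Th = V_CC·R_2/(R_1+R_2) = 19×8.2/158 = 0.985 V, R_Th = R_1‖R_2 = 7.77 kΩ.
Base-emitter loop: V_Th = I_B·R_Th + V_BE + (β+1)I_B·R_E, so I_B = (0.985 − 0.7) / (7.77 + 101×1.2) = 0.00221 mA.
I_C = β·I_B = 100×0.00221 = 0.221 mA, and I_E = (β+1)I_B = 0.223 mA.
V_CE = V_CC − I_C·R_C − I_E·R_E = 19 − 0.221×3.9 − 0.223×1.2 = 17.9 V.
V_CE = 17.9 V > 0.2 V confirms active-region operation.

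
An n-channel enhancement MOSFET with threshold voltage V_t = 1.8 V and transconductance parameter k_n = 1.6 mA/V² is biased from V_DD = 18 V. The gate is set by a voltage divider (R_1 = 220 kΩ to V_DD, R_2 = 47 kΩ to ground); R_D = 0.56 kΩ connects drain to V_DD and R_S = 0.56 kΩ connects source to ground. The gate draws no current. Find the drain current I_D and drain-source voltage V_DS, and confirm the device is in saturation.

I_D ≈ 0.73 mA, V_DS ≈ 17 V

V_G = V_DD·R_2/(R_1+R_2) = 18×47/267 = 3.17 V.
Assume saturation: I_D = (k_n/2)(V_GS − V_t)² with V_GS = V_G − I_D·R_S = 3.17 − 0.56·I_D.
Substituting gives 0.251·I_D² − 2.23·I_D + 1.5 = 0, with roots I_D = 0.734 or 8.14 mA.
The root I_D = 8.14 mA gives V_GS = -1.39 V ≤ V_t, so take I_D = 0.734 mA.
Then V_GS = 2.76 V and V_DS = V_DD − I_D(R_D+R_S) = 18 − 0.734×1.12 = 17.2 V.
Saturation requires V_DS ≥ V_GS − V_t = 0.958 V; 17.2 ≥ 0.958 ✓.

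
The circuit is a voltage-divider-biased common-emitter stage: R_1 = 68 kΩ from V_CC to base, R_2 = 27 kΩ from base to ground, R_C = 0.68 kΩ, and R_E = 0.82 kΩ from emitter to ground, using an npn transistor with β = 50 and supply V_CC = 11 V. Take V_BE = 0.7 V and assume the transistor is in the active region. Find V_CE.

V_CE ≈ 8 V

Thevenize the base divider: V_Th = V_CC·R_2/(R_1+R_2) = 11×27/95 = 3.13 V, R_Th = R_1‖R_2 = 19.3 kΩ.
Base-emitter loop: V_Th = I_B·R_Th + V_BE + (β+1)I_B·R_E, so I_B = (3.13 − 0.7) / (19.3 + 51×0.82) = 0.0397 mA.
I_C = β·I_B = 50×0.0397 = 1.98 mA, and I_E = (β+1)I_B = 2.02 mA.
V_CE = V_CC − I_C·R_C − I_E·R_E = 11 − 1.98×0.68 − 2.02×0.82 = 7.99 V.
V_CE = 7.99 V > 0.2 V confirms active-region operation.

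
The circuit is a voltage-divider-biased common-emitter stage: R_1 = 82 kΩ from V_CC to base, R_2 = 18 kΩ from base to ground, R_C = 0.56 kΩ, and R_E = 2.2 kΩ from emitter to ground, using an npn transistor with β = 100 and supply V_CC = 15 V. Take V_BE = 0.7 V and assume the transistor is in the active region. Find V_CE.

Thevenize the base divider: V_Th = V_CC·R_2/(R_1+R_2) = 15×18/100 = 2.7 V, R_Th = R_1‖R_2 = 14.8 kΩ.
Base-emitter loop: V_Th = I_B·R_Th + V_BE + (β+1)I_B·R_E, so I_B = (2.7 − 0.7) / (14.8 + 101×2.2) = 0.00844 mA.
I_C = β·I_B = 100×0.00844 = 0.844 mA, and I_E = (β+1)I_B = 0.852 mA.
V_CE = V_CC − I_C·R_C − I_E·R_E = 15 − 0.844×0.56 − 0.852×2.2 = 12.7 V.
V_CE = 12.7 V > 0.2 V confirms active-region operation.

V_CE ≈ 13 V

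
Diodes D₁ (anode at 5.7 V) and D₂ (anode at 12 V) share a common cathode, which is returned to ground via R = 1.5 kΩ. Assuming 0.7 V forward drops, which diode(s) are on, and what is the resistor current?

Assume both conduct. Then node N would need to be at both 5.7−0.7 = 5 V and 12−0.7 = 11.3 V, which is impossible.
Assume only D₂ conducts: V_N = 12 − 0.7 = 11.3 V, so I_R = 11.3/1.5 = 7.53 mA.
Check D₁: its anode-to-cathode voltage is 5.7 − 11.3 = -5.6 V < 0.7 V, so it is off. The assumption is consistent.

Only D₂ conducts; I_R ≈ 7.5 mA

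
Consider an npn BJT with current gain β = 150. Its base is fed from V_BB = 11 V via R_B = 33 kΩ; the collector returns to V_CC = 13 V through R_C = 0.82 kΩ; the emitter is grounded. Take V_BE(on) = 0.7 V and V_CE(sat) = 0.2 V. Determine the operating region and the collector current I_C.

saturation; I_C ≈ 16 mA

Assume active: I_B = (11 − 0.7)/33 = 0.312 mA, giving I_C = β·I_B = 46.8 mA.
But then V_CE = 13 − 46.8×0.82 = -25.4 V < V_CE(sat) = 0.2 V — impossible in the active region.
So the transistor is saturated. With V_CE = 0.2 V, I_C = (V_CC − 0.2)/R_C = 12.8/0.82 = 15.6 mA.
Check: β·I_B = 46.8 mA > I_C = 15.6 mA, confirming saturation.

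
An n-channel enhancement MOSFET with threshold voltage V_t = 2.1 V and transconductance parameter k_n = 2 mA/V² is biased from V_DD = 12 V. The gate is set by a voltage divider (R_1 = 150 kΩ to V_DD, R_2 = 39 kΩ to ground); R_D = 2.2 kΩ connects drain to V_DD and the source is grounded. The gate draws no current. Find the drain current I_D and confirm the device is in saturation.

V_G = V_DD·R_2/(R_1+R_2) = 12×39/189 = 2.48 V. With the source grounded, V_GS = V_G = 2.48 V.
Assume saturation: I_D = (k_n/2)(V_GS − V_t)² = (2/2)×(2.48 − 2.1)² = 1×0.376² = 0.142 mA.
V_DS = V_DD − I_D·R_D = 12 − 0.142×2.2 = 11.7 V.
Saturation requires V_DS ≥ V_GS − V_t = 0.376 V; 11.7 ≥ 0.376 ✓.

I_D ≈ 0.14 mA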